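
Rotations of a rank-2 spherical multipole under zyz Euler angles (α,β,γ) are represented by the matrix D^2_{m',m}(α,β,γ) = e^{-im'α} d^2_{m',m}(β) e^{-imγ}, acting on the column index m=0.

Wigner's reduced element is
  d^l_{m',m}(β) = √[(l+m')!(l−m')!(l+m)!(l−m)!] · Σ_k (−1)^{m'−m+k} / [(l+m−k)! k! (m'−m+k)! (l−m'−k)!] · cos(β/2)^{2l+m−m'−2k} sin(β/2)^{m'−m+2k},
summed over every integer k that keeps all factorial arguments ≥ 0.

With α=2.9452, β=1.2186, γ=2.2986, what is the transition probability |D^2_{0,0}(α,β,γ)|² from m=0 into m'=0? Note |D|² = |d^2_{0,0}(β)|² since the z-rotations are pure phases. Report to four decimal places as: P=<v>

P=0.1034

First d^2_{0,0}(β=1.2186), then the phase factors e^{-i(0)α} and e^{-i(0)γ}:
Half-angle: c=0.820049, s=0.572294. N=√(2·2·2·2)=4.000000
Admissible k: 0..2 (factorial args all ≥0)
  k=0: (−1)^0·4.0000/(4)·0.8200^4·0.5723^0 = +0.452229
  k=1: (−1)^1·4.0000/(1)·0.8200^2·0.5723^2 = -0.881002
  k=2: (−1)^2·4.0000/(4)·0.8200^0·0.5723^4 = +0.107269
d^2_{0,0}(1.2186) = +0.452229 -0.881002 +0.107269 = -0.321504
|D^2_{0,0}|² = |d^2_{0,0}(β)|² = (-0.321504)² = 0.103365 (the z-rotation phases have unit modulus)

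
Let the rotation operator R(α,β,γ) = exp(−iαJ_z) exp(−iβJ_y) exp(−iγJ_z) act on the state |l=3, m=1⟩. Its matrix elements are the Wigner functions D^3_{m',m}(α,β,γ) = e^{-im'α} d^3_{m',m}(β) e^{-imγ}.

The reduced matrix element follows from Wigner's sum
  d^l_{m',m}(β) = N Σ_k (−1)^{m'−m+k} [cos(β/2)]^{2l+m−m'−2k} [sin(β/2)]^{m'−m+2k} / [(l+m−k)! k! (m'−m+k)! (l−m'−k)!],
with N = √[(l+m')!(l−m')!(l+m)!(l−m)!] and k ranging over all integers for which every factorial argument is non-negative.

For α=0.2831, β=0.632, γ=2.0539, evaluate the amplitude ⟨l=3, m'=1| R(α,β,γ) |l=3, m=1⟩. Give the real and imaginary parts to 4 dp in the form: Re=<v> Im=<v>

D^3_{1,1}(0.2831,0.632,2.0539) = e^{-i·1·0.2831}·d^3_{1,1}(0.632)·e^{-i·1·2.0539}. Compute d first:
With c≡cos(β/2)=0.950486 and s≡sin(β/2)=0.310767, N=[24·2·24·2]^{1/2}=48.000000
k∈{0,1,2} keeps every argument non-negative
  k=0: (−1)^0·48.0000/(48)·0.9505^6·0.3108^0 = +0.737352
  k=1: (−1)^1·48.0000/(6)·0.9505^4·0.3108^2 = -0.630584
  k=2: (−1)^2·48.0000/(8)·0.9505^2·0.3108^4 = +0.050557
d^3_{1,1}(0.632) = +0.737352 -0.630584 +0.050557 = +0.157324
D = (+0.960194-0.279334i)·(+0.157324)·(-0.464530-0.885557i) = -0.109090-0.113360i

Re=-0.1091 Im=-0.1134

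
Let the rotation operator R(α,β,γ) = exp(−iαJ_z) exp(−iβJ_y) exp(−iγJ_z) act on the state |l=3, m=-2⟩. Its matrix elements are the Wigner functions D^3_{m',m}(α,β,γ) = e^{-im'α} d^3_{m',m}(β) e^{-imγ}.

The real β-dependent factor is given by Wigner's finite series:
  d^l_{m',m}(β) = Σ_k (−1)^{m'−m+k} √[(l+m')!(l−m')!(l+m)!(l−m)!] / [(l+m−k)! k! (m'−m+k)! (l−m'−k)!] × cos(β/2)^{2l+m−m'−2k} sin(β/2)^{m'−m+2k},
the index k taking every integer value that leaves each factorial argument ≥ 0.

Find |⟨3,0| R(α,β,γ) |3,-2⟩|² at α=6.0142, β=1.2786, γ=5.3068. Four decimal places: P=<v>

Split into d^3_{0,-2}(β=1.2786) × two z-phases.
Half-angle: c=0.802514, s=0.596634. N=√(6·6·1·120)=65.726707
Admissible k: 0..1 (factorial args all ≥0)
  k=0: (−1)^2·65.7267/(12)·0.8025^4·0.5966^2 = +0.808697
  k=1: (−1)^3·65.7267/(12)·0.8025^2·0.5966^4 = -0.446989
d^3_{0,-2}(1.2786) = +0.808697 -0.446989 = +0.361708
|D^3_{0,-2}|² = |d^3_{0,-2}(β)|² = (+0.361708)² = 0.130833 (the z-rotation phases have unit modulus)

P=0.1308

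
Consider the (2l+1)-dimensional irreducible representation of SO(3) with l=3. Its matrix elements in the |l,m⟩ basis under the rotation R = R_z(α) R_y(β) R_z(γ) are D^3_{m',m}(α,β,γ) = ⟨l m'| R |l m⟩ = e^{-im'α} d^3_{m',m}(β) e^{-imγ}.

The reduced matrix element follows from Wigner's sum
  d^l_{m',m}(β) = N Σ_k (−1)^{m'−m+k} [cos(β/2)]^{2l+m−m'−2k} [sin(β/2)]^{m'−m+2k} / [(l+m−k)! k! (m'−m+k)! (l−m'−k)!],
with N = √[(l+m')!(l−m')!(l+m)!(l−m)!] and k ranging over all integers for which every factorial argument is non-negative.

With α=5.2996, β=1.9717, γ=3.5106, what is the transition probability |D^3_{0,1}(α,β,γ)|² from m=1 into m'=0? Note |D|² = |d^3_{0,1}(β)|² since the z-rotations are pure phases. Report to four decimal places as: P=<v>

P=0.0090

First d^3_{0,1}(β=1.9717), then the phase factors e^{-i(0)α} and e^{-i(1)γ}:
With c≡cos(β/2)=0.552155 and s≡sin(β/2)=0.833742, N=[6·6·24·2]^{1/2}=41.569219
k: max(0,(1)−(0))=1 … min(3+(1),3−(0))=3
  k=1: (−1)^0·41.5692/(12)·0.5522^5·0.8337^1 = +0.148226
  k=2: (−1)^1·41.5692/(4)·0.5522^3·0.8337^3 = -1.013885
  k=3: (−1)^2·41.5692/(12)·0.5522^1·0.8337^5 = +0.770565
d^3_{0,1}(1.9717) = +0.148226 -1.013885 +0.770565 = -0.095094
|D^3_{0,1}|² = |d^3_{0,1}(β)|² = (-0.095094)² = 0.009043 (the z-rotation phases have unit modulus)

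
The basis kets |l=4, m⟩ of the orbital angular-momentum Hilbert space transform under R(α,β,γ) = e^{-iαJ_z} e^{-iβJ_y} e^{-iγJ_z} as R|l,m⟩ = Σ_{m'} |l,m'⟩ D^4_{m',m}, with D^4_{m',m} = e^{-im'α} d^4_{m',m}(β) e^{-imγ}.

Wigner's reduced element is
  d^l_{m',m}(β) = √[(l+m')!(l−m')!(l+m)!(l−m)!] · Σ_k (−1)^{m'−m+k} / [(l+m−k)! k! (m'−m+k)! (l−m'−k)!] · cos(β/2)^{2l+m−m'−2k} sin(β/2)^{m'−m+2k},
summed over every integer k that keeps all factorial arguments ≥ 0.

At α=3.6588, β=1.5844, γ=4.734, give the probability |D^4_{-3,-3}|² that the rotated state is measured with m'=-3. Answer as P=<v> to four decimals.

Split into d^4_{-3,-3}(β=1.5844) × two z-phases.
c=cos(1.5844/2)=0.702281, s=sin(1.5844/2)=0.711900; N=√[1·5040·1·5040]=5040.000000
Admissible k: 0..1 (factorial args all ≥0)
  k=0: (−1)^0·5040.0000/(5040)·0.7023^8·0.7119^0 = +0.059168
  k=1: (−1)^1·5040.0000/(720)·0.7023^6·0.7119^2 = -0.425599
d^4_{-3,-3}(1.5844) = +0.059168 -0.425599 = -0.366431
|D^4_{-3,-3}|² = |d^4_{-3,-3}(β)|² = (-0.366431)² = 0.134272 (the z-rotation phases have unit modulus)

P=0.1343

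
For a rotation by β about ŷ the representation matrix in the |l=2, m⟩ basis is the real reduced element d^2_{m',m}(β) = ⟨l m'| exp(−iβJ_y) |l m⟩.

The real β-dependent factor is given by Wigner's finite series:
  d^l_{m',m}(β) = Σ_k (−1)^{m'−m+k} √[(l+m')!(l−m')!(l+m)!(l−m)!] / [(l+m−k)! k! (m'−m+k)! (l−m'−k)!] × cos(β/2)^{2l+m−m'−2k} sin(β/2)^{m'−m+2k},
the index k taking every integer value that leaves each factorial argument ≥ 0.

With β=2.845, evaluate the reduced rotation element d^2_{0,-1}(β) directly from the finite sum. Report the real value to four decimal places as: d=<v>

d^2_{0,-1}(β=2.845) via Wigner's sum:
c=cos(2.845/2)=0.147753, s=sin(2.845/2)=0.989024; N=√[2·2·1·6]=4.898979
The bounds max(0,m−m')=0 and min(l+m,l−m')=1 give 2 terms
  k=0: (−1)^1·4.8990/(2)·0.1478^3·0.9890^1 = -0.007814
  k=1: (−1)^2·4.8990/(2)·0.1478^1·0.9890^3 = +0.350134
d^2_{0,-1}(2.845) = -0.007814 +0.350134 = +0.342319

d=0.3423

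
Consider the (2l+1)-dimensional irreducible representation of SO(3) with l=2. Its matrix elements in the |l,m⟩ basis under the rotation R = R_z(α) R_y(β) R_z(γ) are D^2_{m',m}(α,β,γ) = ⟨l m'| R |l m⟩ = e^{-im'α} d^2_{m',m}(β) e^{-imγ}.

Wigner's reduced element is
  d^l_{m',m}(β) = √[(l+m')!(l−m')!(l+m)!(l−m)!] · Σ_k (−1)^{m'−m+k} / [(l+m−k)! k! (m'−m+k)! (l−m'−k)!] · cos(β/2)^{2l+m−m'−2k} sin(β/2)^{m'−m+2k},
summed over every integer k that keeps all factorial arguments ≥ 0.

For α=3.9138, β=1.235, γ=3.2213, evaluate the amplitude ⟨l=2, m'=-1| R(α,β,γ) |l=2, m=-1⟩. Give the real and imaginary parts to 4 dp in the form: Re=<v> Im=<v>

D^2_{-1,-1}(3.9138,1.235,3.2213) = e^{-i·-1·3.9138}·d^2_{-1,-1}(1.235)·e^{-i·-1·3.2213}. Compute d first:
With c≡cos(β/2)=0.815328 and s≡sin(β/2)=0.578999, N=[1·6·1·6]^{1/2}=6.000000
The bounds max(0,m−m')=0 and min(l+m,l−m')=1 give 2 terms
  k=0: (−1)^0·6.0000/(6)·0.8153^4·0.5790^0 = +0.441907
  k=1: (−1)^1·6.0000/(2)·0.8153^2·0.5790^2 = -0.668562
d^2_{-1,-1}(1.235) = +0.441907 -0.668562 = -0.226655
Attach z-rotation phases: D = e^{-i(-1)(3.9138)}·(-0.226655)·e^{-i(-1)(3.2213)} = -0.149262-0.170568i

Re=-0.1493 Im=-0.1706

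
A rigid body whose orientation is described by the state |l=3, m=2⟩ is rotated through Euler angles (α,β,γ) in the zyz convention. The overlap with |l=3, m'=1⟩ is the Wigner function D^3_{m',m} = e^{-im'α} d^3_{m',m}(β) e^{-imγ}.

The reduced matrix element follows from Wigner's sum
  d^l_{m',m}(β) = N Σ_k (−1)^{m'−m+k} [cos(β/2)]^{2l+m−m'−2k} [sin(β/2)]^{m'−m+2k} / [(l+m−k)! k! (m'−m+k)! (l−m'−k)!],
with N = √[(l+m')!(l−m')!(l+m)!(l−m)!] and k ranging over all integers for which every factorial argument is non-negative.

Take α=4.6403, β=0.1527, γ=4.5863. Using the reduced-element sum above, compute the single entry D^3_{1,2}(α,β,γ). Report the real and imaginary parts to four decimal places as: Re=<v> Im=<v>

Re=0.0749 Im=-0.2227

D^3_{1,2}(4.6403,0.1527,4.5863) = e^{-i·1·4.6403}·d^3_{1,2}(0.1527)·e^{-i·2·4.5863}. Compute d first:
Half-angle: c=0.997087, s=0.076276. N=√(24·2·120·1)=75.894664
Admissible k: 1..2 (factorial args all ≥0)
  k=1: (−1)^0·75.8947/(24)·0.9971^5·0.0763^1 = +0.237712
  k=2: (−1)^1·75.8947/(12)·0.9971^3·0.0763^3 = -0.002782
d^3_{1,2}(0.1527) = +0.237712 -0.002782 = +0.234930
Phases: e^{-i·(1)·4.6403}=-0.072027+0.997403i, e^{-i·(2)·4.5863}=-0.968371-0.249514i ⇒ D=+0.074852-0.222687i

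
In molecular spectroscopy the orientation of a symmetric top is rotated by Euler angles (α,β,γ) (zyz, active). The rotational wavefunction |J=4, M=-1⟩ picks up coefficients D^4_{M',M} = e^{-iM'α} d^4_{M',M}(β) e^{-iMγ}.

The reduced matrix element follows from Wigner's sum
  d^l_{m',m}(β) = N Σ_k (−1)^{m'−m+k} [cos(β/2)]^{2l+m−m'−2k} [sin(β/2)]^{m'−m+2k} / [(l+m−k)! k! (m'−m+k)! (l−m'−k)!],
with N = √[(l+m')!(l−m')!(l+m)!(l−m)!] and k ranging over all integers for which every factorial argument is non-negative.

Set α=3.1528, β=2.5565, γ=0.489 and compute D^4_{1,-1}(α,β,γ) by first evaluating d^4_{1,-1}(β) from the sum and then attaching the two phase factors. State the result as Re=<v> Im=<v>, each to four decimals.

Re=-0.0761 Im=-0.0394

D^4_{1,-1}(3.1528,2.5565,0.489) = e^{-i·1·3.1528}·d^4_{1,-1}(2.5565)·e^{-i·-1·0.489}. Compute d first:
With c≡cos(β/2)=0.288391 and s≡sin(β/2)=0.957513, N=[120·6·6·120]^{1/2}=720.000000
k: max(0,(-1)−(1))=0 … min(4+(-1),4−(1))=3
  k=0: (−1)^2·720.0000/(72)·0.2884^6·0.9575^2 = +0.005275
  k=1: (−1)^3·720.0000/(24)·0.2884^4·0.9575^4 = -0.174433
  k=2: (−1)^4·720.0000/(48)·0.2884^2·0.9575^6 = +0.961441
  k=3: (−1)^5·720.0000/(720)·0.2884^0·0.9575^8 = -0.706572
d^4_{1,-1}(2.5565) = +0.005275 -0.174433 +0.961441 -0.706572 = +0.085711
Attach z-rotation phases: D = e^{-i(1)(3.1528)}·(+0.085711)·e^{-i(-1)(0.489)} = -0.076113-0.039412i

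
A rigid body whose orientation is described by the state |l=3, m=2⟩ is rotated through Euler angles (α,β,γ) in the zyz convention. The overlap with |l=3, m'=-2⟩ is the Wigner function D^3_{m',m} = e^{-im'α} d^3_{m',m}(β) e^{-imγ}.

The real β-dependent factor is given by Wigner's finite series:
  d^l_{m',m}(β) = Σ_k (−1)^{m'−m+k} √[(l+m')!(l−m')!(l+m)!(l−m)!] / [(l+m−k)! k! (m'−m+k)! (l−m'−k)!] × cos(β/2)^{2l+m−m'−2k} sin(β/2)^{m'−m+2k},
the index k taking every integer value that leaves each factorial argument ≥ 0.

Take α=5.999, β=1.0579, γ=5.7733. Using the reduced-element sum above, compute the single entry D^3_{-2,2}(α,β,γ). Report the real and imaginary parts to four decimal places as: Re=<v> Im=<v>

Re=0.2026 Im=0.0982

D^3_{-2,2}(5.999,1.0579,5.7733) = e^{-i·-2·5.999}·d^3_{-2,2}(1.0579)·e^{-i·2·5.7733}. Compute d first:
With c≡cos(β/2)=0.863337 and s≡sin(β/2)=0.504627, N=[1·120·120·1]^{1/2}=120.000000
Admissible k: 4..5 (factorial args all ≥0)
  k=4: (−1)^0·120.0000/(24)·0.8633^2·0.5046^4 = +0.241665
  k=5: (−1)^1·120.0000/(120)·0.8633^0·0.5046^6 = -0.016513
d^3_{-2,2}(1.0579) = +0.241665 -0.016513 = +0.225152
Attach z-rotation phases: D = e^{-i(-2)(5.999)}·(+0.225152)·e^{-i(2)(5.7733)} = +0.202600+0.098217i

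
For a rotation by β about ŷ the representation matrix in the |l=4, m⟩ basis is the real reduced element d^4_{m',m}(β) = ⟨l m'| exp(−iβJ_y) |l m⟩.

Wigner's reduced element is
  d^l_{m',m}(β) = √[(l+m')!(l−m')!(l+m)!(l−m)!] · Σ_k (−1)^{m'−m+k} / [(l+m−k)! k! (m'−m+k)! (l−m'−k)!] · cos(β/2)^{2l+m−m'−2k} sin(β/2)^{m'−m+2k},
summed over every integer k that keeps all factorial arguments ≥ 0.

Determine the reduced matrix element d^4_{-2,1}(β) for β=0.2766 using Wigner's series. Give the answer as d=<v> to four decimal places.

d=0.0343

d^4_{-2,1}(β=0.2766) via Wigner's sum:
Half-angle: c=0.990452, s=0.137860. N=√(2·720·120·6)=1018.233765
k: max(0,(1)−(-2))=3 … min(4+(1),4−(-2))=5
  k=3: (−1)^0·1018.2338/(72)·0.9905^5·0.1379^3 = +0.035318
  k=4: (−1)^1·1018.2338/(48)·0.9905^3·0.1379^5 = -0.001026
  k=5: (−1)^2·1018.2338/(240)·0.9905^1·0.1379^7 = +0.000004
d^4_{-2,1}(0.2766) = +0.035318 -0.001026 +0.000004 = +0.034295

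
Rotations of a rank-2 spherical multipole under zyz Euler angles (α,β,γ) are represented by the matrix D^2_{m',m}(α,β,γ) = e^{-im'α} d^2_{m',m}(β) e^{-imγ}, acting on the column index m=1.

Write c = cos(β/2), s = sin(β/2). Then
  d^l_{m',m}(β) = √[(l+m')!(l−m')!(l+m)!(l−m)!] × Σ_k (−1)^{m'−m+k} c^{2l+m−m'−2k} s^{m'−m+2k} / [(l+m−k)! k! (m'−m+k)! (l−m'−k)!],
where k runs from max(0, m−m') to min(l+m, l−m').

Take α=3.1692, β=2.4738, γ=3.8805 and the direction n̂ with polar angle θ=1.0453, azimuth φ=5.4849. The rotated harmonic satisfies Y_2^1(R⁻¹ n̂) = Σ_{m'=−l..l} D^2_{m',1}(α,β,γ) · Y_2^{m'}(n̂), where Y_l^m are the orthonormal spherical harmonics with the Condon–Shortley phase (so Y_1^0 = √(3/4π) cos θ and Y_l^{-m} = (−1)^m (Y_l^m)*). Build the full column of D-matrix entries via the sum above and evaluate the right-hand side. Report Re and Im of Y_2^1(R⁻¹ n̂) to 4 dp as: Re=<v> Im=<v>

Need the full column D^2_{m',1} for m'=−2..2 at α=3.1692, β=2.4738, γ=3.8805.
cos(β/2)=0.327727, sin(β/2)=0.944773
d^2_{-2,1}: single k=3 term ⇒ +0.552743;  D = -0.428512+0.349146i
d^2_{-1,1}: k∈[2..3] ⇒ +0.287607 -0.796726 = -0.509119;  D = -0.385665+0.332363i
d^2_{0,1}: k∈[1..2] ⇒ +0.081459 -0.676970 = -0.595511;  D = +0.440205-0.401065i
d^2_{1,1}: k∈[0..1] ⇒ +0.011536 -0.287607 = -0.276071;  D = -0.198863+0.191491i
d^2_{2,1}: single k=0 term ⇒ -0.066511;  D = +0.046618-0.047439i
Y_2^{m'}(θ=1.0453,φ=5.4849) and Σ D·Y over m':
  (-0.4285+0.3491i)·(-0.0074+0.2890i)  (-0.3857+0.3324i)·(+0.2340+0.2401i)  (+0.4402-0.4011i)·(-0.0773+0.0000i)  (-0.1989+0.1915i)·(-0.2340+0.2401i)  (+0.0466-0.0474i)·(-0.0074-0.2890i)
Y_2^1(R⁻¹ n̂) = -0.315266-0.215930i

Re=-0.3153 Im=-0.2159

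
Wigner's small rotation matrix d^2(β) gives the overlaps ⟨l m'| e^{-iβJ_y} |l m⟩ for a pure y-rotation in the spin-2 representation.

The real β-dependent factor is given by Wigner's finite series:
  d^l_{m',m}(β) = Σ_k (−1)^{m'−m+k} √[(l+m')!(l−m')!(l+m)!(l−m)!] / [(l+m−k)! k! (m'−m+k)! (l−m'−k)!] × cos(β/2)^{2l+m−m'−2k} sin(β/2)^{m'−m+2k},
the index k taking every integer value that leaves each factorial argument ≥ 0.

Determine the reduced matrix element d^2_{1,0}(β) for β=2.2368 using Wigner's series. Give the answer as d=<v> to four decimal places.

d=0.5950

d^2_{1,0}(β=2.2368) via Wigner's sum:
With c≡cos(β/2)=0.437122 and s≡sin(β/2)=0.899402, N=[6·1·2·2]^{1/2}=4.898979
Admissible k: 0..1 (factorial args all ≥0)
  k=0: (−1)^1·4.8990/(2)·0.4371^3·0.8994^1 = -0.184008
  k=1: (−1)^2·4.8990/(2)·0.4371^1·0.8994^3 = +0.779005
d^2_{1,0}(2.2368) = -0.184008 +0.779005 = +0.594996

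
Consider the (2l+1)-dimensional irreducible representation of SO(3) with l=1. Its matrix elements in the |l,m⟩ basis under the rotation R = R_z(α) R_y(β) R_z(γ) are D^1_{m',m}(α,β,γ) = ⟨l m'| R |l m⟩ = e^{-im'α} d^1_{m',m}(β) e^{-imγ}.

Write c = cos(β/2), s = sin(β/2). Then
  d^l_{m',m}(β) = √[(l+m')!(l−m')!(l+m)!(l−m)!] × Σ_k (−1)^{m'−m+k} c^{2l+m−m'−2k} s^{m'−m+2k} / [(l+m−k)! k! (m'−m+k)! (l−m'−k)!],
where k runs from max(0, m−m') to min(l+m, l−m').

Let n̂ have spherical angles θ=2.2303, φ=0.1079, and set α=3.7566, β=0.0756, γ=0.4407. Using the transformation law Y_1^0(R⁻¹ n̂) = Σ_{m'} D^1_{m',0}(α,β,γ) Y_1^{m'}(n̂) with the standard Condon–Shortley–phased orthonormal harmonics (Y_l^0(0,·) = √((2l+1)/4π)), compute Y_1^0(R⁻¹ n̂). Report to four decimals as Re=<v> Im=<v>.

Re=-0.3240 Im=0.0000

Need the full column D^1_{m',0} for m'=−1..1 at α=3.7566, β=0.0756, γ=0.4407.
cos(β/2)=0.999286, sin(β/2)=0.037791
d^1_{-1,0}: single k=1 term ⇒ +0.053406;  D = -0.043621-0.030814i
d^1_{0,0}: k∈[0..1] ⇒ +0.998572 -0.001428 = +0.997144;  D = +0.997144+0.000000i
d^1_{1,0}: single k=0 term ⇒ -0.053406;  D = +0.043621-0.030814i
Y_1^{m'}(θ=2.2303,φ=0.1079) and Σ D·Y over m':
  (-0.0436-0.0308i)·(+0.2715-0.0294i)  (+0.9971+0.0000i)·(-0.2994+0.0000i)  (+0.0436-0.0308i)·(-0.2715-0.0294i)
Y_1^0(R⁻¹ n̂) = -0.324018+0.000000i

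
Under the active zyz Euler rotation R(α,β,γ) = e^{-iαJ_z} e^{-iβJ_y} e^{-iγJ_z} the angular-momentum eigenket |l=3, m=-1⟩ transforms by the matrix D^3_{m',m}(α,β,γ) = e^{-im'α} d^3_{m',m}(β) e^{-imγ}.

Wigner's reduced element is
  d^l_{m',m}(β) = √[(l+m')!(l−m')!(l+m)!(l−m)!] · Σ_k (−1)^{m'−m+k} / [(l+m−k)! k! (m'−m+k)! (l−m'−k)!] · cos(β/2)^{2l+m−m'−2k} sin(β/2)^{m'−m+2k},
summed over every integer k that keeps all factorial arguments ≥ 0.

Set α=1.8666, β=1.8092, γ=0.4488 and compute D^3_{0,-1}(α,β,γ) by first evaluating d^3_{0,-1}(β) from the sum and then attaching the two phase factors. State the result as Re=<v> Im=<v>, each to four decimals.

D^3_{0,-1}(1.8666,1.8092,0.4488) = e^{-i·0·1.8666}·d^3_{0,-1}(1.8092)·e^{-i·-1·0.4488}. Compute d first:
With c≡cos(β/2)=0.618000 and s≡sin(β/2)=0.786178, N=[6·6·2·24]^{1/2}=41.569219
k: max(0,(-1)−(0))=0 … min(3+(-1),3−(0))=2
  k=0: (−1)^1·41.5692/(12)·0.6180^5·0.7862^1 = -0.245502
  k=1: (−1)^2·41.5692/(4)·0.6180^3·0.7862^3 = +1.191901
  k=2: (−1)^3·41.5692/(12)·0.6180^1·0.7862^5 = -0.642960
d^3_{0,-1}(1.8092) = -0.245502 +1.191901 -0.642960 = +0.303440
Phases: e^{-i·(0)·1.8666}=+1.000000+0.000000i, e^{-i·(-1)·0.4488}=+0.900968+0.433885i ⇒ D=+0.273390+0.131658i

Re=0.2734 Im=0.1317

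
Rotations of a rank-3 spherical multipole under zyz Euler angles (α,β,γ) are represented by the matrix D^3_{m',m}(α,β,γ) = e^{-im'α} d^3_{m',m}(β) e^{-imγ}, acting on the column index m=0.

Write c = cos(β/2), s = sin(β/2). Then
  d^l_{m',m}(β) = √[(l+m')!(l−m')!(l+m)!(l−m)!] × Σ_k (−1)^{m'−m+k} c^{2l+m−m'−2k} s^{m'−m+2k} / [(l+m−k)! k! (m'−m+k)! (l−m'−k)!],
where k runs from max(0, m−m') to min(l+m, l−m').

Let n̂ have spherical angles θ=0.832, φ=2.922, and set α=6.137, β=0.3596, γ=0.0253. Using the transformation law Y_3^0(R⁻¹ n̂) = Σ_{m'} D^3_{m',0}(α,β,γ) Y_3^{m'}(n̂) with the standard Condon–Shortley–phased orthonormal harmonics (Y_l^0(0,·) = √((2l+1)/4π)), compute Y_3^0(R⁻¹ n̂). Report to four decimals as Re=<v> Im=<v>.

Need the full column D^3_{m',0} for m'=−3..3 at α=6.137, β=0.3596, γ=0.0253.
cos(β/2)=0.983879, sin(β/2)=0.178833
d^3_{-3,0}: single k=3 term ⇒ +0.024360;  D = +0.022055-0.010344i
d^3_{-2,0}: k∈[2..3] ⇒ +0.164143 -0.005423 = +0.158720;  D = +0.151985-0.045747i
d^3_{-1,0}: k∈[1..3] ⇒ +0.571146 -0.056608 +0.000623 = +0.515161;  D = +0.509667-0.075041i
d^3_{0,0}: k∈[0..3] ⇒ +0.907092 -0.269715 +0.008911 -0.000033 = +0.646256;  D = +0.646256+0.000000i
d^3_{1,0}: k∈[0..2] ⇒ -0.571146 +0.056608 -0.000623 = -0.515161;  D = -0.509667-0.075041i
d^3_{2,0}: k∈[0..1] ⇒ +0.164143 -0.005423 = +0.158720;  D = +0.151985+0.045747i
d^3_{3,0}: single k=0 term ⇒ -0.024360;  D = -0.022055-0.010344i
Y_3^{m'}(θ=0.832,φ=2.922) and Σ D·Y over m':
  (+0.0221-0.0103i)·(-0.1333-0.1032i)  (+0.1520-0.0457i)·(+0.3404+0.1599i)  (+0.5097-0.0750i)·(-0.2955-0.0660i)  (+0.6463+0.0000i)·(-0.1841+0.0000i)  (-0.5097-0.0750i)·(+0.2955-0.0660i)  (+0.1520+0.0457i)·(+0.3404-0.1599i)  (-0.0221-0.0103i)·(+0.1333-0.1032i)
Y_3^0(R⁻¹ n̂) = -0.320021-0.000000i

Re=-0.3200 Im=0.0000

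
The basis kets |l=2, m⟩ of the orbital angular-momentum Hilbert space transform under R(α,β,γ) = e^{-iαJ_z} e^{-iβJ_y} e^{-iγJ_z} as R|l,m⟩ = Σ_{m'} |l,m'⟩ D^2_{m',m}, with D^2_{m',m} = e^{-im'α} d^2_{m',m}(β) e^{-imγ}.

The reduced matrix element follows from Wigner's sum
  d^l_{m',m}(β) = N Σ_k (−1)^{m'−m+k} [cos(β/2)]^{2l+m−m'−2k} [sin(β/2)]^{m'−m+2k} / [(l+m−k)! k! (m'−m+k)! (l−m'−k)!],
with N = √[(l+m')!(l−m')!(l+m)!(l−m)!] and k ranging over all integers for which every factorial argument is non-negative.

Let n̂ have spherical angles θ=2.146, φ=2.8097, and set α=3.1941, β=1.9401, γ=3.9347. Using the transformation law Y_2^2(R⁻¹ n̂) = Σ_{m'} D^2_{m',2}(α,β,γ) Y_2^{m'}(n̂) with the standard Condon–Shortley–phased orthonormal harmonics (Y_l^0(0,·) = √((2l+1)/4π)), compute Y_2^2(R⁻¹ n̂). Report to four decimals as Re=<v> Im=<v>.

Need the full column D^2_{m',2} for m'=−2..2 at α=3.1941, β=1.9401, γ=3.9347.
cos(β/2)=0.565258, sin(β/2)=0.824914
d^2_{-2,2}: single k=4 term ⇒ +0.463057;  D = +0.041433-0.461200i
d^2_{-1,2}: single k=3 term ⇒ +0.634604;  D = -0.023531+0.634168i
d^2_{0,2}: single k=2 term ⇒ +0.532582;  D = -0.008211-0.532519i
d^2_{1,2}: single k=1 term ⇒ +0.297975;  D = +0.020225+0.297288i
d^2_{2,2}: single k=0 term ⇒ +0.102091;  D = -0.012265-0.101352i
Y_2^{m'}(θ=2.146,φ=2.8097) and Σ D·Y over m':
  (+0.0414-0.4612i)·(+0.2142+0.1676i)  (-0.0235+0.6342i)·(+0.3334+0.1149i)  (-0.0082-0.5325i)·(-0.0354+0.0000i)  (+0.0202+0.2973i)·(-0.3334+0.1149i)  (-0.0123-0.1014i)·(+0.2142-0.1676i)
Y_2^2(R⁻¹ n̂) = -0.054782+0.019266i

Re=-0.0548 Im=0.0193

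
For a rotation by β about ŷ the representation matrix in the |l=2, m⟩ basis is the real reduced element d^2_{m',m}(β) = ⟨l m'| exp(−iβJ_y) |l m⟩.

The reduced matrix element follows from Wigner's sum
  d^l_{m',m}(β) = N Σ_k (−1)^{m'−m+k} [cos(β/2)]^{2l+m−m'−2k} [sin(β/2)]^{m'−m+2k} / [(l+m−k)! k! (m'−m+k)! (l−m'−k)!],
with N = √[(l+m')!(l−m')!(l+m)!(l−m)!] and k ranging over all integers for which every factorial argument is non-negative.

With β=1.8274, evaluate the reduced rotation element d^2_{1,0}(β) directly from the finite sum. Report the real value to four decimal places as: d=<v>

d=0.3007

d^2_{1,0}(β=1.8274) via Wigner's sum:
c=cos(1.8274/2)=0.610820, s=sin(1.8274/2)=0.791769; N=√[6·1·2·2]=4.898979
The bounds max(0,m−m')=0 and min(l+m,l−m')=1 give 2 terms
  k=0: (−1)^1·4.8990/(2)·0.6108^3·0.7918^1 = -0.441992
  k=1: (−1)^2·4.8990/(2)·0.6108^1·0.7918^3 = +0.742651
d^2_{1,0}(1.8274) = -0.441992 +0.742651 = +0.300659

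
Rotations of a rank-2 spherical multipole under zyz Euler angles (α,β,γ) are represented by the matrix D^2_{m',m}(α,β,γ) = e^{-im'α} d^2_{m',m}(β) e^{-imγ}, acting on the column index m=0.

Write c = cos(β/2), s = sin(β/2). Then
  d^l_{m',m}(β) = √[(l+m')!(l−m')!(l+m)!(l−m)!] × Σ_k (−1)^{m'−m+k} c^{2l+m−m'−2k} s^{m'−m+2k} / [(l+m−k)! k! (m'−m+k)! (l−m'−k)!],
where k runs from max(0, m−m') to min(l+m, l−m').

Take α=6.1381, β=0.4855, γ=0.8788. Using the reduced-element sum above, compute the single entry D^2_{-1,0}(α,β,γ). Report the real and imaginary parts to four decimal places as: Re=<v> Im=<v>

Re=0.5002 Im=-0.0731

First d^2_{-1,0}(β=0.4855), then the phase factors e^{-i(-1)α} and e^{-i(0)γ}:
With c≡cos(β/2)=0.970681 and s≡sin(β/2)=0.240373, N=[1·6·2·2]^{1/2}=4.898979
The bounds max(0,m−m')=1 and min(l+m,l−m')=2 give 2 terms
  k=1: (−1)^0·4.8990/(2)·0.9707^3·0.2404^1 = +0.538506
  k=2: (−1)^1·4.8990/(2)·0.9707^1·0.2404^3 = -0.033022
d^2_{-1,0}(0.4855) = +0.538506 -0.033022 = +0.505483
Attach z-rotation phases: D = e^{-i(-1)(6.1381)}·(+0.505483)·e^{-i(0)(0.8788)} = +0.500172-0.073081i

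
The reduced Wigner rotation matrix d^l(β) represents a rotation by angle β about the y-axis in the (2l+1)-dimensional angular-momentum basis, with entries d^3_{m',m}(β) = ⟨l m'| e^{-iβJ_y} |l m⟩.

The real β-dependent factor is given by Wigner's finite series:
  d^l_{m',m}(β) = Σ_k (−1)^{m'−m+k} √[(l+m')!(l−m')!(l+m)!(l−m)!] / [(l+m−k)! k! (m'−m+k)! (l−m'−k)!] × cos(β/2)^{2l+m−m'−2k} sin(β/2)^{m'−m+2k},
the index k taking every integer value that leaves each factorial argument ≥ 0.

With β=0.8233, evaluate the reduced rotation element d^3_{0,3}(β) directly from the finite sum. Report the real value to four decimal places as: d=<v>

d=0.2205

d^3_{0,3}(β=0.8233) via Wigner's sum:
Half-angle: c=0.916462, s=0.400122. N=√(6·6·720·1)=160.996894
The bounds max(0,m−m')=3 and min(l+m,l−m')=3 give 1 term
  k=3: (−1)^0·160.9969/(36)·0.9165^3·0.4001^3 = +0.220514
d^3_{0,3}(0.8233) = +0.220514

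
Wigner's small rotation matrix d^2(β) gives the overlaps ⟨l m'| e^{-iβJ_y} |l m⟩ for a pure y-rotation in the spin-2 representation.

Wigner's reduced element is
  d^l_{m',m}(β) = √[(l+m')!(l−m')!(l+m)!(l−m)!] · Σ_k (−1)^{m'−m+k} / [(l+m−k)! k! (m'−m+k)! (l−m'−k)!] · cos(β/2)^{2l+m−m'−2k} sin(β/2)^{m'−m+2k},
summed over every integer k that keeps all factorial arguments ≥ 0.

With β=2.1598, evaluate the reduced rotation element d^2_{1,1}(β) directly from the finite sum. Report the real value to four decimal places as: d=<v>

d=-0.4691

d^2_{1,1}(β=2.1598) via Wigner's sum:
With c≡cos(β/2)=0.471417 and s≡sin(β/2)=0.881911, N=[6·1·6·1]^{1/2}=6.000000
Admissible k: 0..1 (factorial args all ≥0)
  k=0: (−1)^0·6.0000/(6)·0.4714^4·0.8819^0 = +0.049388
  k=1: (−1)^1·6.0000/(2)·0.4714^2·0.8819^2 = -0.518537
d^2_{1,1}(2.1598) = +0.049388 -0.518537 = -0.469150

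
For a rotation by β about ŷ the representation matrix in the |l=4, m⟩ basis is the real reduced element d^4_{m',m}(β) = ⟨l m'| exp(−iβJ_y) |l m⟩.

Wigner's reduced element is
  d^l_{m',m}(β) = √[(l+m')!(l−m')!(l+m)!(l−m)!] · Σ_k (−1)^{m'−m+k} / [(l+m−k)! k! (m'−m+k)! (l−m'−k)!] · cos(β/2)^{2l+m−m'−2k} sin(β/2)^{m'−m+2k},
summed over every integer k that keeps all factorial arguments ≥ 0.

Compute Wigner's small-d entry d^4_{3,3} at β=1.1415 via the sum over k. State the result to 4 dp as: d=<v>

d=-0.4740

d^4_{3,3}(β=1.1415) via Wigner's sum:
c=cos(1.1415/2)=0.841496, s=sin(1.1415/2)=0.540263; N=√[5040·1·5040·1]=5040.000000
Admissible k: 0..1 (factorial args all ≥0)
  k=0: (−1)^0·5040.0000/(5040)·0.8415^8·0.5403^0 = +0.251430
  k=1: (−1)^1·5040.0000/(720)·0.8415^6·0.5403^2 = -0.725473
d^4_{3,3}(1.1415) = +0.251430 -0.725473 = -0.474044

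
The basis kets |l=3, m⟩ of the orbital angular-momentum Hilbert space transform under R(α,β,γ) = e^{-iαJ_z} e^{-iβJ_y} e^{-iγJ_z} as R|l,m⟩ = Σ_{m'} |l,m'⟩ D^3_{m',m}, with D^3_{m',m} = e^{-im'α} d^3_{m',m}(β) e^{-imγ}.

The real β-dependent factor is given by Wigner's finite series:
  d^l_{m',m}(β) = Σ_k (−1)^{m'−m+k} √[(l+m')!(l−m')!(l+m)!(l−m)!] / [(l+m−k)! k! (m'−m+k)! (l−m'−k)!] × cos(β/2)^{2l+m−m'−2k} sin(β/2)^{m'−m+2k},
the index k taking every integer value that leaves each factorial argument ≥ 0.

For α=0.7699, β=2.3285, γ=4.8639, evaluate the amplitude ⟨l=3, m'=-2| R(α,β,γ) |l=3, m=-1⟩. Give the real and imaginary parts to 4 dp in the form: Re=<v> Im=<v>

Re=-0.2730 Im=-0.0331

Split into d^3_{-2,-1}(β=2.3285) × two z-phases.
Half-angle: c=0.395440, s=0.918492. N=√(1·120·2·24)=75.894664
Admissible k: 1..2 (factorial args all ≥0)
  k=1: (−1)^0·75.8947/(24)·0.3954^5·0.9185^1 = +0.028085
  k=2: (−1)^1·75.8947/(12)·0.3954^3·0.9185^3 = -0.303037
d^3_{-2,-1}(2.3285) = +0.028085 -0.303037 = -0.274952
Phases: e^{-i·(-2)·0.7699}=+0.030991+0.999520i, e^{-i·(-1)·4.8639}=+0.150932-0.988544i ⇒ D=-0.272958-0.033056i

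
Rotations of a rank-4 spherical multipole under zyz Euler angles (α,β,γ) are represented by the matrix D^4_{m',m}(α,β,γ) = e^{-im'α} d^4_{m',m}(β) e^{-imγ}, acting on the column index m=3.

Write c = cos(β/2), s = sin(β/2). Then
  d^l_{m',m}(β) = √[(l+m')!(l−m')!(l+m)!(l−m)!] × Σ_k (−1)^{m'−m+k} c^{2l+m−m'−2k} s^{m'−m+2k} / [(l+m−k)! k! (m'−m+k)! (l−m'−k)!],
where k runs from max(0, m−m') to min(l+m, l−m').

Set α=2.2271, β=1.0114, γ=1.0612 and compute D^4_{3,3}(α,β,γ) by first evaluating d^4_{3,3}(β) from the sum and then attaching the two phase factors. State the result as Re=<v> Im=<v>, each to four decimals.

Re=0.3558 Im=-0.1676

Split into d^4_{3,3}(β=1.0114) × two z-phases.
Half-angle: c=0.874836, s=0.484420. N=√(5040·1·5040·1)=5040.000000
k∈{0,1} keeps every argument non-negative
  k=0: (−1)^0·5040.0000/(5040)·0.8748^8·0.4844^0 = +0.343093
  k=1: (−1)^1·5040.0000/(720)·0.8748^6·0.4844^2 = -0.736378
d^4_{3,3}(1.0114) = +0.343093 -0.736378 = -0.393285
Phases: e^{-i·(3)·2.2271}=+0.921794-0.387681i, e^{-i·(3)·1.0612}=-0.999118+0.041995i ⇒ D=+0.355805-0.167559i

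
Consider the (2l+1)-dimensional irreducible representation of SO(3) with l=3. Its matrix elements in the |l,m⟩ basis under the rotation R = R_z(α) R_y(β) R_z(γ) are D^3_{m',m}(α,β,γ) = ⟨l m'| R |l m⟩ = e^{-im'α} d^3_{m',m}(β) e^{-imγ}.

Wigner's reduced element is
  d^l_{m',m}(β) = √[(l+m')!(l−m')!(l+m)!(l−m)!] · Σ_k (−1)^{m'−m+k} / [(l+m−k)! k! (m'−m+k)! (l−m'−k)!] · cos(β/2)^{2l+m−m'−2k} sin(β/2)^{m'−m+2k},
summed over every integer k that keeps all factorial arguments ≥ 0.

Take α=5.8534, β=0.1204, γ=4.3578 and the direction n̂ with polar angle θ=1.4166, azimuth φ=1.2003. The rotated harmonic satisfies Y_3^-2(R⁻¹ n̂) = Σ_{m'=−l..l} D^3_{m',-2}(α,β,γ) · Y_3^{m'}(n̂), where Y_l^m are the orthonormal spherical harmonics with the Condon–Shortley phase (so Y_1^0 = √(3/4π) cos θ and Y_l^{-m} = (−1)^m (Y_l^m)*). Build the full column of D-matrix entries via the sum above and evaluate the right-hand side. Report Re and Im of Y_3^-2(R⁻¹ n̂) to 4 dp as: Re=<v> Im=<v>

Re=0.0945 Im=-0.1107

Need the full column D^3_{m',-2} for m'=−3..3 at α=5.8534, β=0.1204, γ=4.3578.
cos(β/2)=0.998189, sin(β/2)=0.060164
d^3_{-3,-2}: single k=1 term ⇒ +0.146040;  D = +0.060579+0.132883i
d^3_{-2,-2}: k∈[0..1] ⇒ +0.989180 -0.017968 = +0.971213;  D = -0.001989+0.971211i
d^3_{-1,-2}: k∈[0..1] ⇒ -0.188537 +0.001370 = -0.187167;  D = +0.078336-0.169985i
d^3_{0,-2}: k∈[0..1] ⇒ +0.019682 -0.000072 = +0.019611;  D = -0.014883+0.012771i
d^3_{1,-2}: k∈[0..1] ⇒ -0.001370 +0.000002 = -0.001367;  D = +0.001314-0.000377i
d^3_{2,-2}: k∈[0..1] ⇒ +0.000065 -0.000000 = +0.000065;  D = -0.000064-0.000010i
d^3_{3,-2}: single k=0 term ⇒ -0.000002;  D = +0.000002+0.000001i
Y_3^{m'}(θ=1.4166,φ=1.2003) and Σ D·Y over m':
  (+0.0606+0.1329i)·(-0.3608+0.1785i)  (-0.0020+0.9712i)·(-0.1131-0.1035i)  (+0.0783-0.1700i)·(-0.1020+0.2626i)  (-0.0149+0.0128i)·(-0.1652+0.0000i)  (+0.0013-0.0004i)·(+0.1020+0.2626i)  (-0.0001-0.0000i)·(-0.1131+0.1035i)  (+0.0000+0.0000i)·(+0.3608+0.1785i)
Y_3^-2(R⁻¹ n̂) = +0.094470-0.110653i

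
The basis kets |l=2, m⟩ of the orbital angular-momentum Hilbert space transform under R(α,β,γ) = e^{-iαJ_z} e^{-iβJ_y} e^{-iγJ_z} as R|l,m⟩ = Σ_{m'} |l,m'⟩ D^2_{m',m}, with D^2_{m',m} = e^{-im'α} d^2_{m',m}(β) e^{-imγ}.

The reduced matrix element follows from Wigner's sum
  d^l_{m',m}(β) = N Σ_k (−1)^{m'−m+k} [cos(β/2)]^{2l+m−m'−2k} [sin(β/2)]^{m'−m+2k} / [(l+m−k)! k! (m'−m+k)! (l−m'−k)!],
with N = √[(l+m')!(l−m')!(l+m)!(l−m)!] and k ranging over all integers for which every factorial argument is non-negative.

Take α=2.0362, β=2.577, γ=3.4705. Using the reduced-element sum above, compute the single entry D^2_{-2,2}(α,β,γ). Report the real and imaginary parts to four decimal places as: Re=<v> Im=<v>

Re=-0.8193 Im=-0.2294

First d^2_{-2,2}(β=2.577), then the phase factors e^{-i(-2)α} and e^{-i(2)γ}:
Half-angle: c=0.278562, s=0.960418. N=√(1·24·24·1)=24.000000
Admissible k: 4..4 (factorial args all ≥0)
  k=4: (−1)^0·24.0000/(24)·0.2786^0·0.9604^4 = +0.850828
d^2_{-2,2}(2.577) = +0.850828
D = (-0.597187-0.802102i)·(+0.850828)·(+0.791330-0.611389i) = -0.819320-0.229396i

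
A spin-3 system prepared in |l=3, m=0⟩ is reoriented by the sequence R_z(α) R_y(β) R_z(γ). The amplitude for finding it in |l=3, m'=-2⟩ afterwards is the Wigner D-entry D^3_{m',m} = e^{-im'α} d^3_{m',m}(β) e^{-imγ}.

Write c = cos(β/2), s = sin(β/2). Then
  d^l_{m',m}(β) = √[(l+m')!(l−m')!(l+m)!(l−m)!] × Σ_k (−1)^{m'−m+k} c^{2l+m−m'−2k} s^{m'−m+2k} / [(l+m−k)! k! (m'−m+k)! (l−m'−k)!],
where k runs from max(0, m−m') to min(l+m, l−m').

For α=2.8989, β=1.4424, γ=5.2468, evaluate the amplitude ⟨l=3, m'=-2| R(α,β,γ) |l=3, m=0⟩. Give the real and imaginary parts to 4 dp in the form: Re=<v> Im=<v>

Split into d^3_{-2,0}(β=1.4424) × two z-phases.
c=cos(1.4424/2)=0.751014, s=sin(1.4424/2)=0.660286; N=√[1·120·6·6]=65.726707
k: max(0,(0)−(-2))=2 … min(3+(0),3−(-2))=3
  k=2: (−1)^0·65.7267/(12)·0.7510^4·0.6603^2 = +0.759656
  k=3: (−1)^1·65.7267/(12)·0.7510^2·0.6603^4 = -0.587200
d^3_{-2,0}(1.4424) = +0.759656 -0.587200 = +0.172457
Attach z-rotation phases: D = e^{-i(-2)(2.8989)}·(+0.172457)·e^{-i(0)(5.2468)} = +0.152537-0.080460i

Re=0.1525 Im=-0.0805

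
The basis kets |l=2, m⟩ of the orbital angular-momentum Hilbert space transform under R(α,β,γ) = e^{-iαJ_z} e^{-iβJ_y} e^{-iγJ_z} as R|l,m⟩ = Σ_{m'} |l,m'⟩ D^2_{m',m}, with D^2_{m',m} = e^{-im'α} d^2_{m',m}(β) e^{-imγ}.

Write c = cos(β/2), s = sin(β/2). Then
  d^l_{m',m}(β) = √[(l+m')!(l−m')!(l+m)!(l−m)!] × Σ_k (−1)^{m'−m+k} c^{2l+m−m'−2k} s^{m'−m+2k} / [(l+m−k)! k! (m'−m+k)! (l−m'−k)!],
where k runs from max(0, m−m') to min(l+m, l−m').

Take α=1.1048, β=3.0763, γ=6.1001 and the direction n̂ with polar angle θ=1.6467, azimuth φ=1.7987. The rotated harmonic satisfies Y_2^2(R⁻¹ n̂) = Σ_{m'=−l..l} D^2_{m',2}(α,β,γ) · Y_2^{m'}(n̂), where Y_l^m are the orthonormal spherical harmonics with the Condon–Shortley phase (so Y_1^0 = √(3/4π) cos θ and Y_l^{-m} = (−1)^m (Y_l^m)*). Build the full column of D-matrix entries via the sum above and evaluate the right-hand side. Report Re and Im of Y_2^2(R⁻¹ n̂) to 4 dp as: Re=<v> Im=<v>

Need the full column D^2_{m',2} for m'=−2..2 at α=1.1048, β=3.0763, γ=6.1001.
cos(β/2)=0.032641, sin(β/2)=0.999467
d^2_{-2,2}: single k=4 term ⇒ +0.997870;  D = -0.842350+0.534968i
d^2_{-1,2}: single k=3 term ⇒ +0.065177;  D = +0.006496+0.064852i
d^2_{0,2}: single k=2 term ⇒ +0.002607;  D = +0.002434+0.000933i
d^2_{1,2}: single k=1 term ⇒ +0.000070;  D = +0.000051-0.000047i
d^2_{2,2}: single k=0 term ⇒ +0.000001;  D = -0.000000-0.000001i
Y_2^{m'}(θ=1.6467,φ=1.7987) and Σ D·Y over m':
  (-0.8424+0.5350i)·(-0.3448+0.1691i)  (+0.0065+0.0649i)·(+0.0132+0.0569i)  (+0.0024+0.0009i)·(-0.3100+0.0000i)  (+0.0001-0.0000i)·(-0.0132+0.0569i)  (-0.0000-0.0000i)·(-0.3448-0.1691i)
Y_2^2(R⁻¹ n̂) = +0.195683-0.325944i

Re=0.1957 Im=-0.3259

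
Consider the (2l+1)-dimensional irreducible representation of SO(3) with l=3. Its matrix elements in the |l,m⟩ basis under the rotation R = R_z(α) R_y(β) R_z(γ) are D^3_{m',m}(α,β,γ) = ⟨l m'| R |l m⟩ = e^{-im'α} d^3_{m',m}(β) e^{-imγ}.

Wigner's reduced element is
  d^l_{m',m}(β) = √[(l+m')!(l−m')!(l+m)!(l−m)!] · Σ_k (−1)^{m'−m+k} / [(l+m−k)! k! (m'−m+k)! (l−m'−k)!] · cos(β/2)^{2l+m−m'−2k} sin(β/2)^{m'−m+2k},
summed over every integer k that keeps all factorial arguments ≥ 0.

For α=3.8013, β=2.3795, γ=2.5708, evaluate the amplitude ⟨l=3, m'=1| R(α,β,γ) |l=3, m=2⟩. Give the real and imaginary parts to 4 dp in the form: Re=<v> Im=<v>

D^3_{1,2}(3.8013,2.3795,2.5708) = e^{-i·1·3.8013}·d^3_{1,2}(2.3795)·e^{-i·2·2.5708}. Compute d first:
Half-angle: c=0.371892, s=0.928276. N=√(24·2·120·1)=75.894664
The bounds max(0,m−m')=1 and min(l+m,l−m')=2 give 2 terms
  k=1: (−1)^0·75.8947/(24)·0.3719^5·0.9283^1 = +0.020881
  k=2: (−1)^1·75.8947/(12)·0.3719^3·0.9283^3 = -0.260203
d^3_{1,2}(2.3795) = +0.020881 -0.260203 = -0.239321
Phases: e^{-i·(1)·3.8013}=-0.790172+0.612886i, e^{-i·(2)·2.5708}=+0.416154+0.909294i ⇒ D=+0.212069+0.110912i

Re=0.2121 Im=0.1109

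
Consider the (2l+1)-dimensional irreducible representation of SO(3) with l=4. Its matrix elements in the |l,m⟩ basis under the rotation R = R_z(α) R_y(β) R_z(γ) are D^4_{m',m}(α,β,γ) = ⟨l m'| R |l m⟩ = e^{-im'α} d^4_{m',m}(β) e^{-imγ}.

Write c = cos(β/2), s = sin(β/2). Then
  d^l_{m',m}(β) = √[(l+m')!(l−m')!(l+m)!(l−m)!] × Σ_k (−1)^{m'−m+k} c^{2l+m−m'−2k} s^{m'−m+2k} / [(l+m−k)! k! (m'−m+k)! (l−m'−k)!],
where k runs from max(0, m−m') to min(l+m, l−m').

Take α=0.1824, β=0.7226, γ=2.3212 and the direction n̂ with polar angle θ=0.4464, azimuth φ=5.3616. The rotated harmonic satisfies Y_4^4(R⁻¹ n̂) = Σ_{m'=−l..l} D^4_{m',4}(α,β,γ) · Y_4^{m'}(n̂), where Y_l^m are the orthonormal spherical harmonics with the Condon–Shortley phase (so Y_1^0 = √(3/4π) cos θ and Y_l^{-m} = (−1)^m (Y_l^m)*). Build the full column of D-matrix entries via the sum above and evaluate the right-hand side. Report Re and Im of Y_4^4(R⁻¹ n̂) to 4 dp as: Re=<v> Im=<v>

Re=0.0540 Im=-0.0094

Need the full column D^4_{m',4} for m'=−4..4 at α=0.1824, β=0.7226, γ=2.3212.
cos(β/2)=0.935438, sin(β/2)=0.353491
d^4_{-4,4}: single k=8 term ⇒ +0.000244;  D = -0.000157-0.000186i
d^4_{-3,4}: single k=7 term ⇒ +0.001825;  D = -0.001411-0.001158i
d^4_{-2,4}: single k=6 term ⇒ +0.009034;  D = -0.007907-0.004369i
d^4_{-1,4}: single k=5 term ⇒ +0.033809;  D = -0.032067-0.010711i
d^4_{0,4}: single k=4 term ⇒ +0.100028;  D = -0.099049-0.013956i
d^4_{1,4}: single k=3 term ⇒ +0.236757;  D = -0.236544+0.010041i
d^4_{2,4}: single k=2 term ⇒ +0.443022;  D = -0.431873+0.098764i
d^4_{3,4}: single k=1 term ⇒ +0.626655;  D = -0.575410+0.248193i
d^4_{4,4}: single k=0 term ⇒ +0.586301;  D = -0.487304+0.326011i
Y_4^{m'}(θ=0.4464,φ=5.3616) and Σ D·Y over m':
  (-0.0002-0.0002i)·(-0.0131-0.0080i)  (-0.0014-0.0012i)·(-0.0845+0.0334i)  (-0.0079-0.0044i)·(-0.0788+0.2820i)  (-0.0321-0.0107i)·(+0.3002+0.3955i)  (-0.0990-0.0140i)·(+0.1862+0.0000i)  (-0.2365+0.0100i)·(-0.3002+0.3955i)  (-0.4319+0.0988i)·(-0.0788-0.2820i)  (-0.5754+0.2482i)·(+0.0845+0.0334i)  (-0.4873+0.3260i)·(-0.0131+0.0080i)
Y_4^4(R⁻¹ n̂) = +0.053981-0.009352i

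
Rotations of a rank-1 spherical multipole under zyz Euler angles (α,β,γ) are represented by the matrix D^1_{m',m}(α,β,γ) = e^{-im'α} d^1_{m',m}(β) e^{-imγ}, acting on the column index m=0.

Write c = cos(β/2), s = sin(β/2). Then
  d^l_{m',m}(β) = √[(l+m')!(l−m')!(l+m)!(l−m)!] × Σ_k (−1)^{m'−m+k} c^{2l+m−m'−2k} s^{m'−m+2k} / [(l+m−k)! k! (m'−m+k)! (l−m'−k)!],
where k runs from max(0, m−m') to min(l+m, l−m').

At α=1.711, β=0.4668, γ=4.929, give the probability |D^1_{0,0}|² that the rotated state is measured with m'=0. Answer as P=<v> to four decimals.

P=0.7975

Split into d^1_{0,0}(β=0.4668) × two z-phases.
With c≡cos(β/2)=0.972886 and s≡sin(β/2)=0.231287, N=[1·1·1·1]^{1/2}=1.000000
k∈{0,1} keeps every argument non-negative
  k=0: (−1)^0·1.0000/(1)·0.9729^2·0.2313^0 = +0.946506
  k=1: (−1)^1·1.0000/(1)·0.9729^0·0.2313^2 = -0.053494
d^1_{0,0}(0.4668) = +0.946506 -0.053494 = +0.893013
|D^1_{0,0}|² = |d^1_{0,0}(β)|² = (+0.893013)² = 0.797472 (the z-rotation phases have unit modulus)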